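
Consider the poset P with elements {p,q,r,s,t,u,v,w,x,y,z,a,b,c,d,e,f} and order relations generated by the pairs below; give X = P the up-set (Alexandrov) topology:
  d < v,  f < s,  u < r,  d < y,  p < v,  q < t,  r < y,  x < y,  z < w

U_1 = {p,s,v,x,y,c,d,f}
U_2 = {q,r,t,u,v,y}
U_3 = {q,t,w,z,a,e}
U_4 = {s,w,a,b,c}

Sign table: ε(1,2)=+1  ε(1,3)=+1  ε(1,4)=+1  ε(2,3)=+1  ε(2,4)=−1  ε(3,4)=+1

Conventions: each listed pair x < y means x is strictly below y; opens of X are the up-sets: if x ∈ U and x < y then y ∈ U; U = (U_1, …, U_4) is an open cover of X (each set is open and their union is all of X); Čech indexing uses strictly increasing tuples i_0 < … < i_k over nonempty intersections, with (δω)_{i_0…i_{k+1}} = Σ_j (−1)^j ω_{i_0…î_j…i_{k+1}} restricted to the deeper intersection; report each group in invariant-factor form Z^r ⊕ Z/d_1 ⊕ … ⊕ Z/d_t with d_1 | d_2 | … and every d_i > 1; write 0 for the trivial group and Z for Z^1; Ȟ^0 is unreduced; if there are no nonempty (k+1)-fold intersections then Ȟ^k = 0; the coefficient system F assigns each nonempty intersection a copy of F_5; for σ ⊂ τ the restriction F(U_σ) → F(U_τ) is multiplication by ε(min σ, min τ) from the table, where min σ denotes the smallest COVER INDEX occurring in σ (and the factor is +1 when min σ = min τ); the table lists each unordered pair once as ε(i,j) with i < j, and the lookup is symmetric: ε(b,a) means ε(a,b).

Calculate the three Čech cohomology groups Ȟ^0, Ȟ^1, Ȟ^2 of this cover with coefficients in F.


nonempty intersections:
  U12={v,y} U14={s,c} U23={q,t} U34={w,a}
C dims 4,4; δ0: rk_F5 3
Ȟ^0: (4−3)−0=1 ⇒ Z/5
Ȟ^1: (4−0)−3=1 ⇒ Z/5
Ȟ^2: (0−0)−0=0 ⇒ 0

Ȟ^0 ≅ Z/5, Ȟ^1 ≅ Z/5 and Ȟ^2 ≅ 0


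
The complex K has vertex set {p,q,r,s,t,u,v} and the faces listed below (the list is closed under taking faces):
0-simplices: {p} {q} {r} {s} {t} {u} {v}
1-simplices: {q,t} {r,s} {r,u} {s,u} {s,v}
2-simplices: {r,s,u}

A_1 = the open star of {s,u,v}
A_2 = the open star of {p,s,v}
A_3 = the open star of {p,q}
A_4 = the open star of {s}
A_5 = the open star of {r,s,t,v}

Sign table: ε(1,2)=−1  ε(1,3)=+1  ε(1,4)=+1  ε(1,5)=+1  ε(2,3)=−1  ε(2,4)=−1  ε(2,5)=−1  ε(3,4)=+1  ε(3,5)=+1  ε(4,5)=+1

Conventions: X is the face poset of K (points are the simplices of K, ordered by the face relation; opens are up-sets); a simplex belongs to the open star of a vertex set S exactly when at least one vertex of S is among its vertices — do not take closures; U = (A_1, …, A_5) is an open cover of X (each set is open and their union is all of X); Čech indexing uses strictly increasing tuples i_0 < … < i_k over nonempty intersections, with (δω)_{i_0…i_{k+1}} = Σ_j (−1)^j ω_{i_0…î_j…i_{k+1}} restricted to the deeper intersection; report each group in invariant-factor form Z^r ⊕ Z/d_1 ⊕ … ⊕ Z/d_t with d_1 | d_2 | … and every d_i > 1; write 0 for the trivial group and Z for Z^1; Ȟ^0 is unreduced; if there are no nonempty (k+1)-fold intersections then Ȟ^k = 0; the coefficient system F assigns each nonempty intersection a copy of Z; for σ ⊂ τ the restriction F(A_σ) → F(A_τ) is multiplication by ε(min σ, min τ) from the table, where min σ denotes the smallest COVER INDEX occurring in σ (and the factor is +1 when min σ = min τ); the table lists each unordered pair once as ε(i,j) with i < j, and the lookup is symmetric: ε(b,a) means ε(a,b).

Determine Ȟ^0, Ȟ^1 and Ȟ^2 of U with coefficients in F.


nonempty overlaps:
  A1={{s},{u},{v},{r,s},{r,u},{s,u},{s,v},{r,s,u}} A2={{p},{s},{v},{r,s},{s,u},{s,v},{r,s,u}} A3={{p},{q},{q,t}} A4={{s},{r,s},{s,u},{s,v},{r,s,u}} A5={{r},{s},{t},{v},{q,t},{r,s},{r,u},{s,u},{s,v},{r,s,u}}
  A12={{s},{v},{r,s},{s,u},{s,v},{r,s,u}} A14={{s},{r,s},{s,u},{s,v},{r,s,u}} A15={{s},{v},{r,s},{r,u},{s,u},{s,v},{r,s,u}} A23={{p}} A24={{s},{r,s},{s,u},{s,v},{r,s,u}} A25={{s},{v},{r,s},{s,u},{s,v},{r,s,u}} A35={{q,t}} A45={{s},{r,s},{s,u},{s,v},{r,s,u}}
  A124={{s},{r,s},{s,u},{s,v},{r,s,u}} A125={{s},{v},{r,s},{s,u},{s,v},{r,s,u}} A145={{s},{r,s},{s,u},{s,v},{r,s,u}} A245={{s},{r,s},{s,u},{s,v},{r,s,u}}
  A1245={{s},{r,s},{s,u},{s,v},{r,s,u}}
C dims 5,8,4,1; δ0: rk 4, SNF 1^4; δ1: rk 3, SNF 1^3; δ2: rk 1, SNF 1^1
degree 0: 5−4−0 = 1 → Ȟ^0 ≅ Z
degree 1: 8−3−4 = 1 → Ȟ^1 ≅ Z
degree 2: 4−1−3 = 0 → Ȟ^2 ≅ 0

Ȟ^0(U;F) ≅ Z, Ȟ^1(U;F) ≅ Z and Ȟ^2(U;F) ≅ 0


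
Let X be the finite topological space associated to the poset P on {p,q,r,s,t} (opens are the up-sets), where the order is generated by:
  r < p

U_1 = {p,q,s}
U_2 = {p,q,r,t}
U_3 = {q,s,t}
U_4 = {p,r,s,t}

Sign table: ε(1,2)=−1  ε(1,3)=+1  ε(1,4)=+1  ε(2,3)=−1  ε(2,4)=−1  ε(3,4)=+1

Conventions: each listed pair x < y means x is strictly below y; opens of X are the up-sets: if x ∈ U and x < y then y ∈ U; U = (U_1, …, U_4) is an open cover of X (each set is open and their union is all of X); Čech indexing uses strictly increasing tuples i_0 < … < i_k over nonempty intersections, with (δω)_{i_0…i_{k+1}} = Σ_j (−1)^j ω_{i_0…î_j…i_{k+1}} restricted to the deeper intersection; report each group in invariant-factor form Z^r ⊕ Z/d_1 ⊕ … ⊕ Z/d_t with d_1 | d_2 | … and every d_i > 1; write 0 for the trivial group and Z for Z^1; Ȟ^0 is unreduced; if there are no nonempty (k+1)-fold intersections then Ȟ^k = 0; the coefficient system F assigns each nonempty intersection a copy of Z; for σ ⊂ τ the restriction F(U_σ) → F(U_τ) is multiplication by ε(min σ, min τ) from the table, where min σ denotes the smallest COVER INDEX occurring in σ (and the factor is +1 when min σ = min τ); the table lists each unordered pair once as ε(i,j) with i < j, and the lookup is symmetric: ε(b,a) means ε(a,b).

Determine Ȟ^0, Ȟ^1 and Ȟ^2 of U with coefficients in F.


Ȟ^0 = Z, Ȟ^1 = 0, Ȟ^2 = Z

intersection data:
  U12={p,q} U13={q,s} U14={p,s} U23={q,t} U24={p,r,t} U34={s,t}
  U123={q} U124={p} U134={s} U234={t}
C dims 4,6,4; δ0: rk 3, SNF 1^3; δ1: rk 3, SNF 1^3
Ȟ^0 = (4 − 3) − 0 = 1, so Ȟ^0 ≅ Z
Ȟ^1 = (6 − 3) − 3 = 0, so Ȟ^1 ≅ 0
Ȟ^2 = (4 − 0) − 3 = 1, so Ȟ^2 ≅ Z


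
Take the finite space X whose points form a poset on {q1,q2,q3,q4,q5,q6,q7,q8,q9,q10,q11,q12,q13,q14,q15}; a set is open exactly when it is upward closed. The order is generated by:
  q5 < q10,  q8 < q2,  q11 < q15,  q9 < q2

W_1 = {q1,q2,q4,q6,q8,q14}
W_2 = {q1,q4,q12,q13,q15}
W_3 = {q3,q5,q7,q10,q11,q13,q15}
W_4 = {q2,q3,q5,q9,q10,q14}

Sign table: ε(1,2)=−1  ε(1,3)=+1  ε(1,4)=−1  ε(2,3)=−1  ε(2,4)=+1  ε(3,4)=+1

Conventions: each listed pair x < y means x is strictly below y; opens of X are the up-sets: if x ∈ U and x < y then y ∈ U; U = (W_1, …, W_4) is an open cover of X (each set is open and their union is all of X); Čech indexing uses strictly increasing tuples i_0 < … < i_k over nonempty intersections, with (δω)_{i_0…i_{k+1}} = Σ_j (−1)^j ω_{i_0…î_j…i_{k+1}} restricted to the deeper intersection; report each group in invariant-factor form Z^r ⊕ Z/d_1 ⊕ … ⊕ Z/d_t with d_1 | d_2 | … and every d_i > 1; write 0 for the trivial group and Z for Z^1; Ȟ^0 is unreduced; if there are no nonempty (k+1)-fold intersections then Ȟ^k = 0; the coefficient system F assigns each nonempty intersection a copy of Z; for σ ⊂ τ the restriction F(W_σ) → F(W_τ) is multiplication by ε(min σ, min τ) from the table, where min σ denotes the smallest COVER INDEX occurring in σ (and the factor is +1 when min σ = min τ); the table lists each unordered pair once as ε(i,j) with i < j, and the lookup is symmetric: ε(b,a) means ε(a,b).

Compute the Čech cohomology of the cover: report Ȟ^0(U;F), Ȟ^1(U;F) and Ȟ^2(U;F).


intersection data:
  W12={q1,q4} W14={q2,q14} W23={q13,q15} W34={q3,q5,q10}
C dims 4,4; δ0: rk 4, SNF 1^3·2
Ȟ^0 = (4 − 4) − 0 = 0, so Ȟ^0 ≅ 0
Ȟ^1 = (4 − 0) − 4 = 0 plus torsion [2], so Ȟ^1 ≅ Z/2
Ȟ^2 = (0 − 0) − 0 = 0, so Ȟ^2 ≅ 0

Ȟ^0 = 0, Ȟ^1 = Z/2 and Ȟ^2 = 0


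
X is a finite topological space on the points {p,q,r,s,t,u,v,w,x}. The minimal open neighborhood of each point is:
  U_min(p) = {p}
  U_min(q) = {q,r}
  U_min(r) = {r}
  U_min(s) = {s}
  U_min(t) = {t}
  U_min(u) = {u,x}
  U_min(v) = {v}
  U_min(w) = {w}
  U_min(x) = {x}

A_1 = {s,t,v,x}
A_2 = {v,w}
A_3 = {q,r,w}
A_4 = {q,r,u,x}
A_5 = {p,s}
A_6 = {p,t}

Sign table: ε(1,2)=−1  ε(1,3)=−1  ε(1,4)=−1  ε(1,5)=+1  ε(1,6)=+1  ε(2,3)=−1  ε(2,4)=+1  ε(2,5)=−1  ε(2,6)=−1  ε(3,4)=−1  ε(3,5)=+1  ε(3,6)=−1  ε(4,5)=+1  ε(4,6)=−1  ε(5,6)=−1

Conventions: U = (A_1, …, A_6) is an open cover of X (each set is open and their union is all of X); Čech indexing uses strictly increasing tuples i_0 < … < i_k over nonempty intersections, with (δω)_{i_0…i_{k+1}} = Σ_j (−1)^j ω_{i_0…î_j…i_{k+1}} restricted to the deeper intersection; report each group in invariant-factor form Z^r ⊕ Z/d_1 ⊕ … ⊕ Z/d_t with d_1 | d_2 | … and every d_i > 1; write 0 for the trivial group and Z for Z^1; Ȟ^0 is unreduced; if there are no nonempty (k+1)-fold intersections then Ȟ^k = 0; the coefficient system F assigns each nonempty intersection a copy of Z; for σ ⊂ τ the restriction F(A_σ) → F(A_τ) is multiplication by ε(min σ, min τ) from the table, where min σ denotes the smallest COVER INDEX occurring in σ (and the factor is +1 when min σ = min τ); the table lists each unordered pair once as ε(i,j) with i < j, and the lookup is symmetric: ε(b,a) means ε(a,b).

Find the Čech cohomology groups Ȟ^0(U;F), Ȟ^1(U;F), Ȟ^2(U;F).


nonempty overlaps:
  A12={v} A14={x} A15={s} A16={t} A23={w} A34={q,r} A56={p}
C dims 6,7; δ0: rk 6, SNF 1^5·2
degree 0: 6−6−0 = 0 → Ȟ^0 ≅ 0
degree 1: 7−0−6 = 1 plus torsion [2] → Ȟ^1 ≅ Z ⊕ Z/2
degree 2: 0−0−0 = 0 → Ȟ^2 ≅ 0

Ȟ^0 ≅ 0, Ȟ^1 ≅ Z ⊕ Z/2, Ȟ^2 ≅ 0


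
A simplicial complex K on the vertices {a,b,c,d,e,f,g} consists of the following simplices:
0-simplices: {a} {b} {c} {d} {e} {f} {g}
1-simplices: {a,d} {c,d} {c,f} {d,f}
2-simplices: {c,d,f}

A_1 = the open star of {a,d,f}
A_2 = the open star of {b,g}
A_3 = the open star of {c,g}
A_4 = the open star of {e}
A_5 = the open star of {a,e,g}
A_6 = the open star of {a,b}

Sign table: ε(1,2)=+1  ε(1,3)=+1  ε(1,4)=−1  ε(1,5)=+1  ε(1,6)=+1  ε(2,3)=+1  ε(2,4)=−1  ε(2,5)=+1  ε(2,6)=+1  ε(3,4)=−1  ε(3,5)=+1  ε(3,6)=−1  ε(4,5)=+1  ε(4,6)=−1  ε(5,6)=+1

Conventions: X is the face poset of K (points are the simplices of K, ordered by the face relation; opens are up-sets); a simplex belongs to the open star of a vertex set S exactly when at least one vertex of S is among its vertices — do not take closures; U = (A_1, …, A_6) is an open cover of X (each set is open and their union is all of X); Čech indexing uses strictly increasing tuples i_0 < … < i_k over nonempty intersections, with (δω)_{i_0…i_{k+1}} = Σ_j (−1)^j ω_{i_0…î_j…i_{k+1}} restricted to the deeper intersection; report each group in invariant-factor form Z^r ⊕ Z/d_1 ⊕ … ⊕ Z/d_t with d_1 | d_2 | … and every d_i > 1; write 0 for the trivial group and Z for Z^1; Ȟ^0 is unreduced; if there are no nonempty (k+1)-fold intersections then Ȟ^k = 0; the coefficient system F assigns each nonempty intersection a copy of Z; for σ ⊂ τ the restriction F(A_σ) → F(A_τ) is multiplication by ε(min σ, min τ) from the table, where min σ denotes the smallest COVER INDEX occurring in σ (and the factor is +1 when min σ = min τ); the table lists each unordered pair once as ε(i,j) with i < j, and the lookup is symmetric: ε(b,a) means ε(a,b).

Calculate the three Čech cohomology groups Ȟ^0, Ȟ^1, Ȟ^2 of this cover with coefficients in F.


nonempty overlaps:
  A1={{a},{d},{f},{a,d},{c,d},{c,f},{d,f},{c,d,f}} A2={{b},{g}} A3={{c},{g},{c,d},{c,f},{c,d,f}} A4={{e}} A5={{a},{e},{g},{a,d}} A6={{a},{b},{a,d}}
  A13={{c,d},{c,f},{c,d,f}} A15={{a},{a,d}} A16={{a},{a,d}} A23={{g}} A25={{g}} A26={{b}} A35={{g}} A45={{e}} A56={{a},{a,d}}
  A156={{a},{a,d}} A235={{g}}
C dims 6,9,2; δ0: rk 5, SNF 1^5; δ1: rk 2, SNF 1^2
degree 0: 6−5−0 = 1 → Ȟ^0 ≅ Z
degree 1: 9−2−5 = 2 → Ȟ^1 ≅ Z^2
degree 2: 2−0−2 = 0 → Ȟ^2 ≅ 0

Ȟ^0 ≅ Z, Ȟ^1 ≅ Z^2, Ȟ^2 ≅ 0


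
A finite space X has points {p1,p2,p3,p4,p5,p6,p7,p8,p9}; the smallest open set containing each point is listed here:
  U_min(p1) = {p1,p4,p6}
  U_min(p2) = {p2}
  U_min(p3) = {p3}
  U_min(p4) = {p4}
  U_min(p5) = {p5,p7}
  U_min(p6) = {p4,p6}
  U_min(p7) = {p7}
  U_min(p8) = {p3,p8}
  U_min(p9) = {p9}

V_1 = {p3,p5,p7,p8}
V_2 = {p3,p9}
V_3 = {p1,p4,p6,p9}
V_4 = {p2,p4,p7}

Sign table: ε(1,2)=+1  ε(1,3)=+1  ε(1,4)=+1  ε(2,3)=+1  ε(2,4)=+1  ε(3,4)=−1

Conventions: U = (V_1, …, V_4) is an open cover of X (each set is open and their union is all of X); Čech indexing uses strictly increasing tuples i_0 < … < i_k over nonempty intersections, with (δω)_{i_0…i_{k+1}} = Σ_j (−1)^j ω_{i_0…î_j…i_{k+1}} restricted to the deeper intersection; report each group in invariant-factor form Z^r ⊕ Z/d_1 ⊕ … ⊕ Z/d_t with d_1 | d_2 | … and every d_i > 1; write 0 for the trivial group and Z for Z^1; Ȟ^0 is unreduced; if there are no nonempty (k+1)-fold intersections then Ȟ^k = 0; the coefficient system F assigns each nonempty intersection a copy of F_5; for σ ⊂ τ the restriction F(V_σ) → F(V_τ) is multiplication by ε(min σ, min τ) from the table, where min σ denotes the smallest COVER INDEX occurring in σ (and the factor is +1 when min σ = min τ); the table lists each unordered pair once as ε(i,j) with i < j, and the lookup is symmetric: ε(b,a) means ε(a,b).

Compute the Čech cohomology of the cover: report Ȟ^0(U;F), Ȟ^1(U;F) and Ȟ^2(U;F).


Ȟ^0 = 0, Ȟ^1 = 0 and Ȟ^2 = 0

nerve simplices:
  V12={p3} V14={p7} V23={p9} V34={p4}
C dims 4,4; δ0: rk_F5 4
degree 0: 4−4−0 = 0 → Ȟ^0 ≅ 0
degree 1: 4−0−4 = 0 → Ȟ^1 ≅ 0
degree 2: 0−0−0 = 0 → Ȟ^2 ≅ 0


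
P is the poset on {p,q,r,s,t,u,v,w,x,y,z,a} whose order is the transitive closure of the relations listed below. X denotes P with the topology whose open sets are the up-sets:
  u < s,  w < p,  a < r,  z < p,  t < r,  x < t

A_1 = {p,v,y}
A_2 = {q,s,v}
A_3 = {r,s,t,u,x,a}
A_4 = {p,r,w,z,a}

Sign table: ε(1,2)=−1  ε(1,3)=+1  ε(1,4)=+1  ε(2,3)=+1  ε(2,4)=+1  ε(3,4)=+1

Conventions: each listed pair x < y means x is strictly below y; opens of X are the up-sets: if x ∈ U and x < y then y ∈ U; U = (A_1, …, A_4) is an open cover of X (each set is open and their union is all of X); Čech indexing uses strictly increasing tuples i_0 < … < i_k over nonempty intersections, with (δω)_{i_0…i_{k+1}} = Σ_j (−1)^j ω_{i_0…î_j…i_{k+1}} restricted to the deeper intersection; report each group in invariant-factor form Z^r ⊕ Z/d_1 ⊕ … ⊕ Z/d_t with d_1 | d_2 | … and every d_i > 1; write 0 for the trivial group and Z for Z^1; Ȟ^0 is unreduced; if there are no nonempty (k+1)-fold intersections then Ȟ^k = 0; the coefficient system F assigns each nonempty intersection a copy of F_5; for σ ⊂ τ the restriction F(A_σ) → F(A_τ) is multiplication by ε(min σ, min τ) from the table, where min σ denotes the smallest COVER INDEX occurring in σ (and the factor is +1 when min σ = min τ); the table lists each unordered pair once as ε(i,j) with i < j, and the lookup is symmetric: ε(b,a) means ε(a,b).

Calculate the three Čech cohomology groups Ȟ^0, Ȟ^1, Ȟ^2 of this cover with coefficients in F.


Ȟ^0 = 0, Ȟ^1 = 0, Ȟ^2 = 0

nerve of the cover:
  A12={v} A14={p} A23={s} A34={r,a}
C dims 4,4; δ0: rk_F5 4
Ȟ^0 = (4 − 4) − 0 = 0, so Ȟ^0 ≅ 0
Ȟ^1 = (4 − 0) − 4 = 0, so Ȟ^1 ≅ 0
Ȟ^2 = (0 − 0) − 0 = 0, so Ȟ^2 ≅ 0


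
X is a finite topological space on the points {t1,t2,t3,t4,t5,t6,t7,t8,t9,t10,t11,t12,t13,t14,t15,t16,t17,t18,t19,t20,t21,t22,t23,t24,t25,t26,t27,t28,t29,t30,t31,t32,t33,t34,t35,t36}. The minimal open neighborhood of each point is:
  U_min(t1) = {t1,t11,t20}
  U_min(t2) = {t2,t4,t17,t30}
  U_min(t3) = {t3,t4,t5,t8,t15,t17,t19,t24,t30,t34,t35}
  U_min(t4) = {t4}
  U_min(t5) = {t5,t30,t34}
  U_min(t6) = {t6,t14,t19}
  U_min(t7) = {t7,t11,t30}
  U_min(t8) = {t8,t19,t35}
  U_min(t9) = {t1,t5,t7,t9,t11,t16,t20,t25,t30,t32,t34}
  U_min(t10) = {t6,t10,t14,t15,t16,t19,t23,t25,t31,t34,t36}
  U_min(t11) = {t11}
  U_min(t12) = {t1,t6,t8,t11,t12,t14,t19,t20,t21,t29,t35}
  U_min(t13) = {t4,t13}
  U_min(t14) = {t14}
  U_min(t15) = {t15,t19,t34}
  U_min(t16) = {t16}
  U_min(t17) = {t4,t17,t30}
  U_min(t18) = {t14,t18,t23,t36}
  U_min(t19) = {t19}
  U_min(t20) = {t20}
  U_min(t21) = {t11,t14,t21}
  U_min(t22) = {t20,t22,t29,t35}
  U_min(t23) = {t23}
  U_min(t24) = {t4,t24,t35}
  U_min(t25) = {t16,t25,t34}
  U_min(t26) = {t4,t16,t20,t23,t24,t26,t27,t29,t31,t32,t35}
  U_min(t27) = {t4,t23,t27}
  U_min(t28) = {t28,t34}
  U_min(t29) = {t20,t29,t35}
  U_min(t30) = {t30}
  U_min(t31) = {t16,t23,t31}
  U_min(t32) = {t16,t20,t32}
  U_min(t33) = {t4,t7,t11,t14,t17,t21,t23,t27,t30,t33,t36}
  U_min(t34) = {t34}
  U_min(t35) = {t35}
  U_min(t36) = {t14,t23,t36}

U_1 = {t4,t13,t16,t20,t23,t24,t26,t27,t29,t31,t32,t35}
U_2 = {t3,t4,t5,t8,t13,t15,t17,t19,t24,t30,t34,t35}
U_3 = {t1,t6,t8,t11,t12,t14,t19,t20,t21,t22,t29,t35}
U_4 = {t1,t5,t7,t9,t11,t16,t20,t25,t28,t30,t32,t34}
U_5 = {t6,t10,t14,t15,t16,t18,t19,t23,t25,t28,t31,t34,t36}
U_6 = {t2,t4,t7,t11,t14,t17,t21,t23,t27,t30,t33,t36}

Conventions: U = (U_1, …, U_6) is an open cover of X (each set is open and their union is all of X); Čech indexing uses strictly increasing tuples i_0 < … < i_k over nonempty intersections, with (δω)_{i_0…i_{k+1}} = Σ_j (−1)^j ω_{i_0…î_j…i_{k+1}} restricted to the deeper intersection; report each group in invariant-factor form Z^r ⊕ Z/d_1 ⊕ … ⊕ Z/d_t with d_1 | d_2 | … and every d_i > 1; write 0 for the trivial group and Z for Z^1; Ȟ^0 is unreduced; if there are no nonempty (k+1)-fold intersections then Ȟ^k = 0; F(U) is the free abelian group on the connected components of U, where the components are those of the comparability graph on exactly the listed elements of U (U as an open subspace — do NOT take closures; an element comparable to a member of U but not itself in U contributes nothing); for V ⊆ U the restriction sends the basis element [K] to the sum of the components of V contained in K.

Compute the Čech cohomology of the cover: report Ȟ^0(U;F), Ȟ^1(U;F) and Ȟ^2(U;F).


Ȟ^0(U;F) ≅ Z,  Ȟ^1(U;F) ≅ 0,  Ȟ^2(U;F) ≅ Z/2

nonempty overlaps:
  U12={t4,t13,t24,t35} U13={t20,t29,t35} U14={t16,t20,t32} U15={t16,t23,t31} U16={t4,t23,t27} U23={t8,t19,t35} U24={t5,t30,t34} U25={t15,t19,t34} U26={t4,t17,t30} U34={t1,t11,t20} U35={t6,t14,t19} U36={t11,t14,t21} U45={t16,t25,t28,t34} U46={t7,t11,t30} U56={t14,t23,t36}
  U123={t35} U126={t4} U134={t20} U145={t16} U156={t23} U235={t19} U245={t34} U246={t30} U346={t11} U356={t14}
components per intersection:
  U1: {t4,t13,t16,t20,t23,t24,t26,t27,t29,t31,t32,t35}
  U2: {t3,t4,t5,t8,t13,t15,t17,t19,t24,t30,t34,t35}
  U3: {t1,t6,t8,t11,t12,t14,t19,t20,t21,t22,t29,t35}
  U4: {t1,t5,t7,t9,t11,t16,t20,t25,t28,t30,t32,t34}
  U5: {t6,t10,t14,t15,t16,t18,t19,t23,t25,t28,t31,t34,t36}
  U6: {t2,t4,t7,t11,t14,t17,t21,t23,t27,t30,t33,t36}
  U12: {t4,t13,t24,t35}
  U13: {t20,t29,t35}
  U14: {t16,t20,t32}
  U15: {t16,t23,t31}
  U16: {t4,t23,t27}
  U23: {t8,t19,t35}
  U24: {t5,t30,t34}
  U25: {t15,t19,t34}
  U26: {t4,t17,t30}
  U34: {t1,t11,t20}
  U35: {t6,t14,t19}
  U36: {t11,t14,t21}
  U45: {t16,t25,t28,t34}
  U46: {t7,t11,t30}
  U56: {t14,t23,t36}
  U123: {t35}
  U126: {t4}
  U134: {t20}
  U145: {t16}
  U156: {t23}
  U235: {t19}
  U245: {t34}
  U246: {t30}
  U346: {t11}
  U356: {t14}
C dims 6,15,10; δ0: rk 5, SNF 1^5; δ1: rk 10, SNF 1^9·2
degree 0: 6−5−0 = 1 → Ȟ^0 ≅ Z
degree 1: 15−10−5 = 0 → Ȟ^1 ≅ 0
degree 2: 10−0−10 = 0 plus torsion [2] → Ȟ^2 ≅ Z/2


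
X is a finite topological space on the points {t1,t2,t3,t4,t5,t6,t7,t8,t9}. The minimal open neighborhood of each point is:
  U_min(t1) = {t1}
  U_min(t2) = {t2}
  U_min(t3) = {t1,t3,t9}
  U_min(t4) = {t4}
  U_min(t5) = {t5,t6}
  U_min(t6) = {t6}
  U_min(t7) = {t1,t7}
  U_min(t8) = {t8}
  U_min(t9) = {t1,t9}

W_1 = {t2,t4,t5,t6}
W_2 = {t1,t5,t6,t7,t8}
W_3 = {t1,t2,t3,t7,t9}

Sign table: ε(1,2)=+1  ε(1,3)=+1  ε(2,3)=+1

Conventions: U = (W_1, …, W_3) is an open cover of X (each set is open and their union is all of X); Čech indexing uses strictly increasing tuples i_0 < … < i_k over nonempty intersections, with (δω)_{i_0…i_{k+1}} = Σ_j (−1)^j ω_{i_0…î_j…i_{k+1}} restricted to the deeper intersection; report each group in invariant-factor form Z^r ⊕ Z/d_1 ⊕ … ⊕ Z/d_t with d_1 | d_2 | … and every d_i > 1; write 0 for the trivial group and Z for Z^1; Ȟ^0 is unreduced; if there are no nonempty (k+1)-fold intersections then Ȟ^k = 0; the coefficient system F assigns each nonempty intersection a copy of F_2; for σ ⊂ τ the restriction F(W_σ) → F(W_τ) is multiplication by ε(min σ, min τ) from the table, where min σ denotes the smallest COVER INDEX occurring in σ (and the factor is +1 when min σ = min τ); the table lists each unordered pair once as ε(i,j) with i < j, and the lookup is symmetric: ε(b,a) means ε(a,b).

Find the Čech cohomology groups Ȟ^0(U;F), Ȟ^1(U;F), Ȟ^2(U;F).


Ȟ^0(U;F) ≅ Z/2, Ȟ^1(U;F) ≅ Z/2 and Ȟ^2(U;F) ≅ 0

cover nerve:
  W12={t5,t6} W13={t2} W23={t1,t7}
C dims 3,3; δ0: rk_F2 2
Ȟ^0: (3−2)−0=1 ⇒ Z/2
Ȟ^1: (3−0)−2=1 ⇒ Z/2
Ȟ^2: (0−0)−0=0 ⇒ 0


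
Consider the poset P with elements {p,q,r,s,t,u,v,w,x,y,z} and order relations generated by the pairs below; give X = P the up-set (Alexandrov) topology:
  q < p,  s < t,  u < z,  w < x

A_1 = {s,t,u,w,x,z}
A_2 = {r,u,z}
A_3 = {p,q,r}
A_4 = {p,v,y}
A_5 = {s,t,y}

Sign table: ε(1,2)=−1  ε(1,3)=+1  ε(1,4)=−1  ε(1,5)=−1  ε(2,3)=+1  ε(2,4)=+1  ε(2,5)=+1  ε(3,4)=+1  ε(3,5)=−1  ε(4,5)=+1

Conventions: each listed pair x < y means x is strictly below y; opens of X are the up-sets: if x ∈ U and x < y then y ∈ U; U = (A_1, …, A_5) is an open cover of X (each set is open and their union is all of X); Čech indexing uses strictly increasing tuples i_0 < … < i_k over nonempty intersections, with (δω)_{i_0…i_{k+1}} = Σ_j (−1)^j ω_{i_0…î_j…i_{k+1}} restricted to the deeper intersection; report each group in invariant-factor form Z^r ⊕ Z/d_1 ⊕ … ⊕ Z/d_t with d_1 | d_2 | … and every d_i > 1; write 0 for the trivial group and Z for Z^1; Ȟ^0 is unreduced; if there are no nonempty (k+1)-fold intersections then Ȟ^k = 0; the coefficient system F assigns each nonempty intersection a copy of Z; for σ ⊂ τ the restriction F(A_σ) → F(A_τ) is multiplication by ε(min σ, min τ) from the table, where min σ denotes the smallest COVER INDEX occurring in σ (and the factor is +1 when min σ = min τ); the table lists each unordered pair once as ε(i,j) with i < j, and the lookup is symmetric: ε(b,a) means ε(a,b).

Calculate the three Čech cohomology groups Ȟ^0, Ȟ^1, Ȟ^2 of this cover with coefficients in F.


Ȟ^0(U;F) ≅ Z, Ȟ^1(U;F) ≅ Z, Ȟ^2(U;F) ≅ 0

cover nerve:
  A12={u,z} A15={s,t} A23={r} A34={p} A45={y}
C dims 5,5; δ0: rk 4, SNF 1^4
Ȟ^0: (5−4)−0=1 ⇒ Z
Ȟ^1: (5−0)−4=1 ⇒ Z
Ȟ^2: (0−0)−0=0 ⇒ 0


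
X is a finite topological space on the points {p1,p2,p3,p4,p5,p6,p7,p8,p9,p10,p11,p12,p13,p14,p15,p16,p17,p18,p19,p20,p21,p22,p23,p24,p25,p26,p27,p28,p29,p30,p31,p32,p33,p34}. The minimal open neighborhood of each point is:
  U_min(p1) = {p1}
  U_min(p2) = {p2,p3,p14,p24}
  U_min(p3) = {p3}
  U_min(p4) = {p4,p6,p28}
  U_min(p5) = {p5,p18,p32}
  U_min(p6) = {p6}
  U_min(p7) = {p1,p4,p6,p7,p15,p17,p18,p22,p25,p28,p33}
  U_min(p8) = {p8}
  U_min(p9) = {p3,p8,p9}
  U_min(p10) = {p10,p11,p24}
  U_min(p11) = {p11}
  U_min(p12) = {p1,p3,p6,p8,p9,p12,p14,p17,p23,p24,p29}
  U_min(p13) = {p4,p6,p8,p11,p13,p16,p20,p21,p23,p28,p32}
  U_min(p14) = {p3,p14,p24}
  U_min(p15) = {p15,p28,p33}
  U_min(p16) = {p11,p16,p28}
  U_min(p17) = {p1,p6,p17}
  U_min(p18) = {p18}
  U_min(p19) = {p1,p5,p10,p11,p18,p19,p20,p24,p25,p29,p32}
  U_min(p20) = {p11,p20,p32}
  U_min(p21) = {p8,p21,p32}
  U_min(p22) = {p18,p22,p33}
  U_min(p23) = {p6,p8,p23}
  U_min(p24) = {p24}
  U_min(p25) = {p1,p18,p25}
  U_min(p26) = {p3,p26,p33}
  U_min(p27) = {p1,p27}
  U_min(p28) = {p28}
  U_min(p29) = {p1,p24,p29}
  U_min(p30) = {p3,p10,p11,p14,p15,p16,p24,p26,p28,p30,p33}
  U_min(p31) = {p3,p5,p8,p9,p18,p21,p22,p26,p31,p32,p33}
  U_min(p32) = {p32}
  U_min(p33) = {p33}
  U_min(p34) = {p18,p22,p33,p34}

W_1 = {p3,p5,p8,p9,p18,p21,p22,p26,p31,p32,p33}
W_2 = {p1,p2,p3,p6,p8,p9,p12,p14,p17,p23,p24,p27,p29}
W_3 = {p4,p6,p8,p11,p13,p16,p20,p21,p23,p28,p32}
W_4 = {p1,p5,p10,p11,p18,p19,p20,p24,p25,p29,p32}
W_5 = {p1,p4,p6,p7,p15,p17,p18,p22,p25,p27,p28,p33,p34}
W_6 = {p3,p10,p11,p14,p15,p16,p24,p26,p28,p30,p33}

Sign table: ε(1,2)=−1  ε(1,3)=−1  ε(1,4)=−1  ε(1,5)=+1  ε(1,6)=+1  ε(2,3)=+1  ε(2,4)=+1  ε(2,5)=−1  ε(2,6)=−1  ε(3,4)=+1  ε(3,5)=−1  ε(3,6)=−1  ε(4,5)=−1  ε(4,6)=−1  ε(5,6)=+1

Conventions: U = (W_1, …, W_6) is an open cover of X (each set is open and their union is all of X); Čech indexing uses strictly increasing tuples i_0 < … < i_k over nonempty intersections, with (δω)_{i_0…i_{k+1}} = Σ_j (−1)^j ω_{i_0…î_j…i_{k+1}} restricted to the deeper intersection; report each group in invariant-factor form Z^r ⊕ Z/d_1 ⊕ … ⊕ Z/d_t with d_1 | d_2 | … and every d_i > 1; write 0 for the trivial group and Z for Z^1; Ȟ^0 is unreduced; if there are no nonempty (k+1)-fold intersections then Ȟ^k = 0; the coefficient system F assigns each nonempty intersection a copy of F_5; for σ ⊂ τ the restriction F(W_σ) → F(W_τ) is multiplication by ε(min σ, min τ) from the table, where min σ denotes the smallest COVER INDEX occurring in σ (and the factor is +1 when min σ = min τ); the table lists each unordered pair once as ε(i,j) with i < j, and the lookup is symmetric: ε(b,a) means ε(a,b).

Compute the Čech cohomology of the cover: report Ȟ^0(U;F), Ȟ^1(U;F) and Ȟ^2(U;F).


Ȟ^0 = Z/5,  Ȟ^1 = 0,  Ȟ^2 = 0

intersection data:
  W12={p3,p8,p9} W13={p8,p21,p32} W14={p5,p18,p32} W15={p18,p22,p33} W16={p3,p26,p33} W23={p6,p8,p23} W24={p1,p24,p29} W25={p1,p6,p17,p27} W26={p3,p14,p24} W34={p11,p20,p32} W35={p4,p6,p28} W36={p11,p16,p28} W45={p1,p18,p25} W46={p10,p11,p24} W56={p15,p28,p33}
  W123={p8} W126={p3} W134={p32} W145={p18} W156={p33} W235={p6} W245={p1} W246={p24} W346={p11} W356={p28}
C dims 6,15,10; δ0: rk_F5 5; δ1: rk_F5 10
Ȟ^0 = (6 − 5) − 0 = 1, so Ȟ^0 ≅ Z/5
Ȟ^1 = (15 − 10) − 5 = 0, so Ȟ^1 ≅ 0
Ȟ^2 = (10 − 0) − 10 = 0, so Ȟ^2 ≅ 0


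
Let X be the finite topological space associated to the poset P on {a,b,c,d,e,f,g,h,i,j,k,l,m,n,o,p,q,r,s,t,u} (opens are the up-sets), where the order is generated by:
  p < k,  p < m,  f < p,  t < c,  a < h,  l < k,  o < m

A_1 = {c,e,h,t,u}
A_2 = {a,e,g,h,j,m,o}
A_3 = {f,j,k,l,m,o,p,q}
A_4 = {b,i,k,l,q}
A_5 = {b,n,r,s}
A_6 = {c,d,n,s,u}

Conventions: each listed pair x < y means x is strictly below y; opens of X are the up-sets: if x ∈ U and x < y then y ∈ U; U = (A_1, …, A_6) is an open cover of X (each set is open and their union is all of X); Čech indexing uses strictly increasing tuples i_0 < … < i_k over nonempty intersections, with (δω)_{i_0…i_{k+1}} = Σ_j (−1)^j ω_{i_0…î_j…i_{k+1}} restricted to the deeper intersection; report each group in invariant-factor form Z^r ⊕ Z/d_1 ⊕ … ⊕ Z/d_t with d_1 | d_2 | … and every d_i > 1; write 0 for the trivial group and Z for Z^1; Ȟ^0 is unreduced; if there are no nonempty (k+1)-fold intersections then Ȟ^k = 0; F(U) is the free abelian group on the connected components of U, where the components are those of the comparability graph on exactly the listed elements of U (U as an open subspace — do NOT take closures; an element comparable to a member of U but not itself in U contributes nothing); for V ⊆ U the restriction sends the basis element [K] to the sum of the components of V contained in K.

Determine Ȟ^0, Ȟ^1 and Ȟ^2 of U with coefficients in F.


cover nerve:
  A12={e,h} A16={c,u} A23={j,m,o} A34={k,l,q} A45={b} A56={n,s}
components per intersection:
  A1: {c,t} {e} {h} {u}
  A2: {a,h} {e} {g} {j} {m,o}
  A3: {f,k,l,m,o,p} {j} {q}
  A4: {b} {i} {k,l} {q}
  A5: {b} {n} {r} {s}
  A6: {c} {d} {n} {s} {u}
  A12: {e} {h}
  A16: {c} {u}
  A23: {j} {m,o}
  A34: {k,l} {q}
  A45: {b}
  A56: {n} {s}
C dims 25,11; δ0: rk 11, SNF 1^11
Ȟ^0: (25−11)−0=14 ⇒ Z^14
Ȟ^1: (11−0)−11=0 ⇒ 0
Ȟ^2: (0−0)−0=0 ⇒ 0

Ȟ^0 = Z^14; Ȟ^1 = 0; Ȟ^2 = 0


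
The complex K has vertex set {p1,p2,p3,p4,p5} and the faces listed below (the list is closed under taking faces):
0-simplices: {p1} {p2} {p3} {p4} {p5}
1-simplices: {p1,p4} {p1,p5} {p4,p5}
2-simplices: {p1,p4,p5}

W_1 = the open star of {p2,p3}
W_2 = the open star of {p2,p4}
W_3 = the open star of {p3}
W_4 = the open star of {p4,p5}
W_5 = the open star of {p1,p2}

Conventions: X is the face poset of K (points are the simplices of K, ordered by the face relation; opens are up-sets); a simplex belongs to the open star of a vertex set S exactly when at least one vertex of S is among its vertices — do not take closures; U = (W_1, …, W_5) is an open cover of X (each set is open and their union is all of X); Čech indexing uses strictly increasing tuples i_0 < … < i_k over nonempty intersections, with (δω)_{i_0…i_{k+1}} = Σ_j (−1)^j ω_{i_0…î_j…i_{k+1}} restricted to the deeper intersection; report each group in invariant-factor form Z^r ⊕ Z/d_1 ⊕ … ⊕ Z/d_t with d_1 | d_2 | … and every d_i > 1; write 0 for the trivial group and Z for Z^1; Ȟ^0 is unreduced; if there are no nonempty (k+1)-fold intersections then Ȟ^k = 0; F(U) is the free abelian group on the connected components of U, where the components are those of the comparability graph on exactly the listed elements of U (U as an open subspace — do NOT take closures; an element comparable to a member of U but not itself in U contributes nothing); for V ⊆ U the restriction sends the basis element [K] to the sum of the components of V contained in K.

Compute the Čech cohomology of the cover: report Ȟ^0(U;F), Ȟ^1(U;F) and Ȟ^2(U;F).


nerve simplices:
  W1={{p2},{p3}} W2={{p2},{p4},{p1,p4},{p4,p5},{p1,p4,p5}} W3={{p3}} W4={{p4},{p5},{p1,p4},{p1,p5},{p4,p5},{p1,p4,p5}} W5={{p1},{p2},{p1,p4},{p1,p5},{p1,p4,p5}}
  W12={{p2}} W13={{p3}} W15={{p2}} W24={{p4},{p1,p4},{p4,p5},{p1,p4,p5}} W25={{p2},{p1,p4},{p1,p4,p5}} W45={{p1,p4},{p1,p5},{p1,p4,p5}}
  W125={{p2}} W245={{p1,p4},{p1,p4,p5}}
components per intersection:
  W1: {{p2}} {{p3}}
  W2: {{p2}} {{p4},{p1,p4},{p4,p5},{p1,p4,p5}}
  W3: {{p3}}
  W4: {{p4},{p5},{p1,p4},{p1,p5},{p4,p5},{p1,p4,p5}}
  W5: {{p1},{p1,p4},{p1,p5},{p1,p4,p5}} {{p2}}
  W12: {{p2}}
  W13: {{p3}}
  W15: {{p2}}
  W24: {{p4},{p1,p4},{p4,p5},{p1,p4,p5}}
  W25: {{p2}} {{p1,p4},{p1,p4,p5}}
  W45: {{p1,p4},{p1,p5},{p1,p4,p5}}
  W125: {{p2}}
  W245: {{p1,p4},{p1,p4,p5}}
C dims 8,7,2; δ0: rk 5, SNF 1^5; δ1: rk 2, SNF 1^2
degree 0: 8−5−0 = 3 → Ȟ^0 ≅ Z^3
degree 1: 7−2−5 = 0 → Ȟ^1 ≅ 0
degree 2: 2−0−2 = 0 → Ȟ^2 ≅ 0

Ȟ^0(U;F) ≅ Z^3; Ȟ^1(U;F) ≅ 0; Ȟ^2(U;F) ≅ 0


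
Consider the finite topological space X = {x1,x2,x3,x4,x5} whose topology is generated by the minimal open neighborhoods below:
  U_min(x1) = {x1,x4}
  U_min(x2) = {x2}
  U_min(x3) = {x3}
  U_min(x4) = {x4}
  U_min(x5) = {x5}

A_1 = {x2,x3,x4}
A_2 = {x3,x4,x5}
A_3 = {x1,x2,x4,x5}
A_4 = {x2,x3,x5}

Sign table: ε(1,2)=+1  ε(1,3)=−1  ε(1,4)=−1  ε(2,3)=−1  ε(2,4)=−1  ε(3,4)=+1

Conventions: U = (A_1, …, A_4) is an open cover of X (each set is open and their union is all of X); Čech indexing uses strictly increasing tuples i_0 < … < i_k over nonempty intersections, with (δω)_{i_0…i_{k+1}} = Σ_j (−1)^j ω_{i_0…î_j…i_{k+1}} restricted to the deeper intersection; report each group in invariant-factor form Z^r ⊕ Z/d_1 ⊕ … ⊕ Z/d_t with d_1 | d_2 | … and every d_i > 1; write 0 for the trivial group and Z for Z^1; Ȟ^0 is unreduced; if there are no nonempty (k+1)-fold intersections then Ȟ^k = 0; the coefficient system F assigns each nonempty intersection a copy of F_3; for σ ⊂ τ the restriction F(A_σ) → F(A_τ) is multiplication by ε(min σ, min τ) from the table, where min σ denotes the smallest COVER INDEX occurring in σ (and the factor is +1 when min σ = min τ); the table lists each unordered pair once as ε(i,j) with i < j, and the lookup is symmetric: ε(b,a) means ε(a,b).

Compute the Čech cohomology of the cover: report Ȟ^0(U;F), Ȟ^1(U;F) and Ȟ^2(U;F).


Ȟ^0(U;F) ≅ Z/3; Ȟ^1(U;F) ≅ 0; Ȟ^2(U;F) ≅ Z/3

nonempty overlaps:
  A12={x3,x4} A13={x2,x4} A14={x2,x3} A23={x4,x5} A24={x3,x5} A34={x2,x5}
  A123={x4} A124={x3} A134={x2} A234={x5}
C dims 4,6,4; δ0: rk_F3 3; δ1: rk_F3 3
degree 0: 4−3−0 = 1 → Ȟ^0 ≅ Z/3
degree 1: 6−3−3 = 0 → Ȟ^1 ≅ 0
degree 2: 4−0−3 = 1 → Ȟ^2 ≅ Z/3


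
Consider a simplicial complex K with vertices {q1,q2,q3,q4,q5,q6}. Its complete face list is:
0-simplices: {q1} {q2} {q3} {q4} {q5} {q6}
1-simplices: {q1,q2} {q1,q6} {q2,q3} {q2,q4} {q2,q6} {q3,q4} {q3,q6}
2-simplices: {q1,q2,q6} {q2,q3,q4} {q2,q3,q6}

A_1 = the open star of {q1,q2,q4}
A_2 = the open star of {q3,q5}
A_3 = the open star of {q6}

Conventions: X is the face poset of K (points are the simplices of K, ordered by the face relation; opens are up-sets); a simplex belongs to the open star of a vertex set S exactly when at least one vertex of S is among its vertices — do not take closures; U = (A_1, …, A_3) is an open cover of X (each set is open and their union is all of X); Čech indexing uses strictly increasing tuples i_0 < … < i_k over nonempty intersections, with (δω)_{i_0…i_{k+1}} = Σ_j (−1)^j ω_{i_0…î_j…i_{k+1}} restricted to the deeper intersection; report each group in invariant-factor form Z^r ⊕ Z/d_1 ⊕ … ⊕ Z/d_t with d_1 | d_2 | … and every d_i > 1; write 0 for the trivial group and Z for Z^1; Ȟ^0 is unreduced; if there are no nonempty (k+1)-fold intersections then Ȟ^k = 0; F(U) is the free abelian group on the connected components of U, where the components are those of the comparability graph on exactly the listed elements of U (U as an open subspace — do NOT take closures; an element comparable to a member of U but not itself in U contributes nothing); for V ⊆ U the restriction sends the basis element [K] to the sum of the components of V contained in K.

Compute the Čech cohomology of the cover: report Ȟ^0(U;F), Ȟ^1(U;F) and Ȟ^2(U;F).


nonempty intersections:
  A1={{q1},{q2},{q4},{q1,q2},{q1,q6},{q2,q3},{q2,q4},{q2,q6},{q3,q4},{q1,q2,q6},{q2,q3,q4},{q2,q3,q6}} A2={{q3},{q5},{q2,q3},{q3,q4},{q3,q6},{q2,q3,q4},{q2,q3,q6}} A3={{q6},{q1,q6},{q2,q6},{q3,q6},{q1,q2,q6},{q2,q3,q6}}
  A12={{q2,q3},{q3,q4},{q2,q3,q4},{q2,q3,q6}} A13={{q1,q6},{q2,q6},{q1,q2,q6},{q2,q3,q6}} A23={{q3,q6},{q2,q3,q6}}
  A123={{q2,q3,q6}}
components per intersection:
  A1: {{q1},{q2},{q4},{q1,q2},{q1,q6},{q2,q3},{q2,q4},{q2,q6},{q3,q4},{q1,q2,q6},{q2,q3,q4},{q2,q3,q6}}
  A2: {{q3},{q2,q3},{q3,q4},{q3,q6},{q2,q3,q4},{q2,q3,q6}} {{q5}}
  A3: {{q6},{q1,q6},{q2,q6},{q3,q6},{q1,q2,q6},{q2,q3,q6}}
  A12: {{q2,q3},{q3,q4},{q2,q3,q4},{q2,q3,q6}}
  A13: {{q1,q6},{q2,q6},{q1,q2,q6},{q2,q3,q6}}
  A23: {{q3,q6},{q2,q3,q6}}
  A123: {{q2,q3,q6}}
C dims 4,3,1; δ0: rk 2, SNF 1^2; δ1: rk 1, SNF 1^1
Ȟ^0: (4−2)−0=2 ⇒ Z^2
Ȟ^1: (3−1)−2=0 ⇒ 0
Ȟ^2: (1−0)−1=0 ⇒ 0

Ȟ^0(U;F) ≅ Z^2, Ȟ^1(U;F) ≅ 0, Ȟ^2(U;F) ≅ 0


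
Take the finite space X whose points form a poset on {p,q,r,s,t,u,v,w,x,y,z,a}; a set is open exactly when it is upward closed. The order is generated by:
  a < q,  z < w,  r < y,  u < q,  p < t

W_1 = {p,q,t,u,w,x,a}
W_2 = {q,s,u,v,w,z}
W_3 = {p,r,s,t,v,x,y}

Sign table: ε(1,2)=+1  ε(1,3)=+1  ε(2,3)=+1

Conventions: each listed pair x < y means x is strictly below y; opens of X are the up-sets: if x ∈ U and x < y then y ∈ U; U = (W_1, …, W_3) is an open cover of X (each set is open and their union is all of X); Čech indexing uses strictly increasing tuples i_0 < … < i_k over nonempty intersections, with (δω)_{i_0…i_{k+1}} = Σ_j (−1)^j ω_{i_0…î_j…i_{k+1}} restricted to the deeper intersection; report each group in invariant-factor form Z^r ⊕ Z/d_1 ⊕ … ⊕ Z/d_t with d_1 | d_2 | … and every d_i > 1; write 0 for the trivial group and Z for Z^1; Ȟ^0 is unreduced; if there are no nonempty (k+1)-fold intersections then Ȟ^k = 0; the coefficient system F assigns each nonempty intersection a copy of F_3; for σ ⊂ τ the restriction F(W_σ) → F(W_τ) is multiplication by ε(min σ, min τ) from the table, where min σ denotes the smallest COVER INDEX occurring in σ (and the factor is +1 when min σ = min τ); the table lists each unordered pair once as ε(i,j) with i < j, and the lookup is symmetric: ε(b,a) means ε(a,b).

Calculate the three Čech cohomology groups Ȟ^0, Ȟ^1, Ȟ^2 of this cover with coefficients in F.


nonempty overlaps:
  W12={q,u,w} W13={p,t,x} W23={s,v}
C dims 3,3; δ0: rk_F3 2
degree 0: 3−2−0 = 1 → Ȟ^0 ≅ Z/3
degree 1: 3−0−2 = 1 → Ȟ^1 ≅ Z/3
degree 2: 0−0−0 = 0 → Ȟ^2 ≅ 0

Ȟ^0 = Z/3, Ȟ^1 = Z/3, Ȟ^2 = 0


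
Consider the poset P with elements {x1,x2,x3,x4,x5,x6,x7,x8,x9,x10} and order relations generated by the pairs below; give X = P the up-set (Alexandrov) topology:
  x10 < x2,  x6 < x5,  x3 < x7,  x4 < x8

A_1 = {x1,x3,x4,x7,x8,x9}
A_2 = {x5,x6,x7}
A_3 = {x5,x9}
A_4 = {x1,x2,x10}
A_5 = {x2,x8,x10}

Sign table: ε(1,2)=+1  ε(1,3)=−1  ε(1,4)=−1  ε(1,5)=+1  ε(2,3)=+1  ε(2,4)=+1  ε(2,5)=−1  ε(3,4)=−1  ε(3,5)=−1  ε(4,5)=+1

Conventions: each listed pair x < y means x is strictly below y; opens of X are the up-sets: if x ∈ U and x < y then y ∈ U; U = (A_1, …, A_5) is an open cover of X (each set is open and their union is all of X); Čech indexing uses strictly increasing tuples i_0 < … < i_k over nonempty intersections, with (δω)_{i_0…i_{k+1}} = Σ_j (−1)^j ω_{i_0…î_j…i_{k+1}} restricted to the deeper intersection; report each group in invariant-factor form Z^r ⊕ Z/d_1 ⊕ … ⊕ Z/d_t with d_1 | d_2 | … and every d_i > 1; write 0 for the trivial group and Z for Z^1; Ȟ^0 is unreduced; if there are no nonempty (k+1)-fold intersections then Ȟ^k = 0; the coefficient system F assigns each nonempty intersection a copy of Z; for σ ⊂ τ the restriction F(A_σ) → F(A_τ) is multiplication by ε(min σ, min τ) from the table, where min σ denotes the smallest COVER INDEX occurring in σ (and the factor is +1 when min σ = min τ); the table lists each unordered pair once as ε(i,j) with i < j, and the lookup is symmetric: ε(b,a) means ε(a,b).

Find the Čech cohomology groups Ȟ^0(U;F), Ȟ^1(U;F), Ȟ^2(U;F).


Ȟ^0 ≅ 0,  Ȟ^1 ≅ Z ⊕ Z/2,  Ȟ^2 ≅ 0

cover nerve:
  A12={x7} A13={x9} A14={x1} A15={x8} A23={x5} A45={x2,x10}
C dims 5,6; δ0: rk 5, SNF 1^4·2
Ȟ^0: (5−5)−0=0 ⇒ 0
Ȟ^1: (6−0)−5=1 plus torsion [2] ⇒ Z ⊕ Z/2
Ȟ^2: (0−0)−0=0 ⇒ 0


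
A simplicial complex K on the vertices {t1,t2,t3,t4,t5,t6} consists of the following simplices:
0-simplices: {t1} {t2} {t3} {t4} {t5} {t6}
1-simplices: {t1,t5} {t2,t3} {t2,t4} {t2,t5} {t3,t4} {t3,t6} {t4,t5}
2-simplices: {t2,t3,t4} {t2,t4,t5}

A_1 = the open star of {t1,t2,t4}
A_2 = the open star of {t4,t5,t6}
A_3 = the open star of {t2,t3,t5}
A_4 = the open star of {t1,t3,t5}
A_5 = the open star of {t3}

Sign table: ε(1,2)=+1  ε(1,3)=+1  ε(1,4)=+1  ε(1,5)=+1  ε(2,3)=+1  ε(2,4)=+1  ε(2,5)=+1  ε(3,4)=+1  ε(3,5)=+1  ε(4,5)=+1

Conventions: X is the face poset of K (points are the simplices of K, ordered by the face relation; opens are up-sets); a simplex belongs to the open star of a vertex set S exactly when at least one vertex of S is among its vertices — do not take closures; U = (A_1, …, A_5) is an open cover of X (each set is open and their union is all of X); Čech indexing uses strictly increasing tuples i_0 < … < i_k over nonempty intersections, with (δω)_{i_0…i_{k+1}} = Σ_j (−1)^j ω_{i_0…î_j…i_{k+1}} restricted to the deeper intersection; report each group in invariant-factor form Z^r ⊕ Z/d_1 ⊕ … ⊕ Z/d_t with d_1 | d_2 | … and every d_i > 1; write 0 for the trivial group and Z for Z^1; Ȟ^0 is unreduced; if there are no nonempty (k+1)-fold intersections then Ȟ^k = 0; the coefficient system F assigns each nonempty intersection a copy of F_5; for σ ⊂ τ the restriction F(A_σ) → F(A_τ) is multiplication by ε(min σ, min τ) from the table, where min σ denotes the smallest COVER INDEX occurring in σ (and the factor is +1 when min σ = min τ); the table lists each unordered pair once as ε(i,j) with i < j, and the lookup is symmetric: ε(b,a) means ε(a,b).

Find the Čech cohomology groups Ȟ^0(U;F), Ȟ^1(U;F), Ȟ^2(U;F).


nonempty intersections:
  A1={{t1},{t2},{t4},{t1,t5},{t2,t3},{t2,t4},{t2,t5},{t3,t4},{t4,t5},{t2,t3,t4},{t2,t4,t5}} A2={{t4},{t5},{t6},{t1,t5},{t2,t4},{t2,t5},{t3,t4},{t3,t6},{t4,t5},{t2,t3,t4},{t2,t4,t5}} A3={{t2},{t3},{t5},{t1,t5},{t2,t3},{t2,t4},{t2,t5},{t3,t4},{t3,t6},{t4,t5},{t2,t3,t4},{t2,t4,t5}} A4={{t1},{t3},{t5},{t1,t5},{t2,t3},{t2,t5},{t3,t4},{t3,t6},{t4,t5},{t2,t3,t4},{t2,t4,t5}} A5={{t3},{t2,t3},{t3,t4},{t3,t6},{t2,t3,t4}}
  A12={{t4},{t1,t5},{t2,t4},{t2,t5},{t3,t4},{t4,t5},{t2,t3,t4},{t2,t4,t5}} A13={{t2},{t1,t5},{t2,t3},{t2,t4},{t2,t5},{t3,t4},{t4,t5},{t2,t3,t4},{t2,t4,t5}} A14={{t1},{t1,t5},{t2,t3},{t2,t5},{t3,t4},{t4,t5},{t2,t3,t4},{t2,t4,t5}} A15={{t2,t3},{t3,t4},{t2,t3,t4}} A23={{t5},{t1,t5},{t2,t4},{t2,t5},{t3,t4},{t3,t6},{t4,t5},{t2,t3,t4},{t2,t4,t5}} A24={{t5},{t1,t5},{t2,t5},{t3,t4},{t3,t6},{t4,t5},{t2,t3,t4},{t2,t4,t5}} A25={{t3,t4},{t3,t6},{t2,t3,t4}} A34={{t3},{t5},{t1,t5},{t2,t3},{t2,t5},{t3,t4},{t3,t6},{t4,t5},{t2,t3,t4},{t2,t4,t5}} A35={{t3},{t2,t3},{t3,t4},{t3,t6},{t2,t3,t4}} A45={{t3},{t2,t3},{t3,t4},{t3,t6},{t2,t3,t4}}
  A123={{t1,t5},{t2,t4},{t2,t5},{t3,t4},{t4,t5},{t2,t3,t4},{t2,t4,t5}} A124={{t1,t5},{t2,t5},{t3,t4},{t4,t5},{t2,t3,t4},{t2,t4,t5}} A125={{t3,t4},{t2,t3,t4}} A134={{t1,t5},{t2,t3},{t2,t5},{t3,t4},{t4,t5},{t2,t3,t4},{t2,t4,t5}} A135={{t2,t3},{t3,t4},{t2,t3,t4}} A145={{t2,t3},{t3,t4},{t2,t3,t4}} A234={{t5},{t1,t5},{t2,t5},{t3,t4},{t3,t6},{t4,t5},{t2,t3,t4},{t2,t4,t5}} A235={{t3,t4},{t3,t6},{t2,t3,t4}} A245={{t3,t4},{t3,t6},{t2,t3,t4}} A345={{t3},{t2,t3},{t3,t4},{t3,t6},{t2,t3,t4}}
  A1234={{t1,t5},{t2,t5},{t3,t4},{t4,t5},{t2,t3,t4},{t2,t4,t5}} A1235={{t3,t4},{t2,t3,t4}} A1245={{t3,t4},{t2,t3,t4}} A1345={{t2,t3},{t3,t4},{t2,t3,t4}} A2345={{t3,t4},{t3,t6},{t2,t3,t4}}
  A12345={{t3,t4},{t2,t3,t4}}
C dims 5,10,10,5; δ0: rk_F5 4; δ1: rk_F5 6; δ2: rk_F5 4
Ȟ^0: (5−4)−0=1 ⇒ Z/5
Ȟ^1: (10−6)−4=0 ⇒ 0
Ȟ^2: (10−4)−6=0 ⇒ 0

Ȟ^0(U;F) ≅ Z/5; Ȟ^1(U;F) ≅ 0; Ȟ^2(U;F) ≅ 0
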